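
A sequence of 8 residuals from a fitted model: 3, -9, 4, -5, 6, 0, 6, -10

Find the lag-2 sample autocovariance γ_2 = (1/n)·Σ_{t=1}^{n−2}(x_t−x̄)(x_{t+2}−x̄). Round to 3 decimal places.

14.918

Mean x̄ = (3 − 9 + 4 − 5 + 6 + 0 + 6 − 10)/8 = -0.6250
Deviations: 3.6250, -8.3750, 4.6250, -4.3750, 6.6250, 0.6250, 6.6250, -9.3750
Σ_{t=1}^{6}(x_t−x̄)(x_{t+2}−x̄) = 119.3438
γ_2 = 119.3438 / 8 = 14.918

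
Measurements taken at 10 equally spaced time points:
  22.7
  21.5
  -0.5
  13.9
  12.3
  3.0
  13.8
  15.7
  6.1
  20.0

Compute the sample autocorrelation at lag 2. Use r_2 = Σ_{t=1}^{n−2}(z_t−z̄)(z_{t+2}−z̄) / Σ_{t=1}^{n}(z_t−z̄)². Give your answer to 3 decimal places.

Mean z̄ = (22.7 + 21.5 − 0.5 + 13.9 + 12.3 + 3.0 + 13.8 + 15.7 + 6.1 + 20.0)/10 = 12.8500
Numerator Σ_{t=1}^{8}(z_t−z̄)(z_{t+2}−z̄) = -140.0450
Denominator Σ(z_t−z̄)² = 554.2050
r_2 = -140.0450 / 554.2050 = -0.253

-0.253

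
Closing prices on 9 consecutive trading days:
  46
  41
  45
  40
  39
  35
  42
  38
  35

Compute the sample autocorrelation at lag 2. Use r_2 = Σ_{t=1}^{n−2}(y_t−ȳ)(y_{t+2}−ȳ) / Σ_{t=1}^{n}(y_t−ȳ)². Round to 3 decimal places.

0.189

Mean ȳ = (46 + 41 + 45 + 40 + 39 + 35 + 42 + 38 + 35)/9 = 40.1111
Σ(y_t−ȳ)(y_{t+2}−ȳ) = (28.7901) + (-0.0988) + (-5.4321) + (0.5679) + (-2.0988) + (10.7901) + (-9.6543) = 22.8642
Denominator Σ(y_t−ȳ)² = 120.8889
r_2 = 22.8642 / 120.8889 = 0.189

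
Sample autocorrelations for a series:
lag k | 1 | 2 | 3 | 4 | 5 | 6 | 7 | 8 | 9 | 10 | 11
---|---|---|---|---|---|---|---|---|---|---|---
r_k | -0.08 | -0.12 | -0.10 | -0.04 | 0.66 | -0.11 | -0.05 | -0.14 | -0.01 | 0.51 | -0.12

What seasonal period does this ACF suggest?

5

The largest autocorrelation is r_5 = 0.66, with a weaker echo at lag 10 (0.51); the remaining lags stay at or below -0.01.
The dominant spike at lag 5 indicates a seasonal period of 5.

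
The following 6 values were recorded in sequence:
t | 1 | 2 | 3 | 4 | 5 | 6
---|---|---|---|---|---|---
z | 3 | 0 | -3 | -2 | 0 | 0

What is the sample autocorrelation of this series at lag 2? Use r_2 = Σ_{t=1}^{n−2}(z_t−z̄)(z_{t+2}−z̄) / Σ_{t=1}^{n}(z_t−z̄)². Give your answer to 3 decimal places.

Mean z̄ = (3 + 0 − 3 − 2 + 0 + 0)/6 = -0.3333
Σ(z_t−z̄)(z_{t+2}−z̄) = (-8.8889) + (-0.5556) + (-0.8889) + (-0.5556) = -10.8889
Denominator Σ(z_t−z̄)² = 21.3333
r_2 = -10.8889 / 21.3333 = -0.510

-0.510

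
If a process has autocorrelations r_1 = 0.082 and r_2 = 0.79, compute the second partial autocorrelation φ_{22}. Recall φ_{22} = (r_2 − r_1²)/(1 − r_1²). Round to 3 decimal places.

0.789

φ_{22} = (r_2 − r_1²) / (1 − r_1²)
r_1² = (0.082)² = 0.006724
Numerator = 0.79 − 0.0067 = 0.7833; denominator = 1 − 0.0067 = 0.9933
φ_{22} = 0.7833 / 0.9933 = 0.789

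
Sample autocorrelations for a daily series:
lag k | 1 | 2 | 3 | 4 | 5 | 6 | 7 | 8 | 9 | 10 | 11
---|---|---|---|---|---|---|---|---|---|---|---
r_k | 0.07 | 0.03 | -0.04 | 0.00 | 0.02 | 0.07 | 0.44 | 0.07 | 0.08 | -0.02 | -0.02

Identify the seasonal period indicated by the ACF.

7

The largest autocorrelation is r_7 = 0.44; the remaining lags stay at or below 0.08.
The dominant spike at lag 7 indicates a seasonal period of 7.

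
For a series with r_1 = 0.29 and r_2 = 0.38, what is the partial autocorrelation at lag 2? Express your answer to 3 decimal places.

0.323

φ_{22} = (r_2 − r_1²) / (1 − r_1²)
r_1² = (0.29)² = 0.0841
Numerator = 0.38 − 0.0841 = 0.2959; denominator = 1 − 0.0841 = 0.9159
φ_{22} = 0.2959 / 0.9159 = 0.323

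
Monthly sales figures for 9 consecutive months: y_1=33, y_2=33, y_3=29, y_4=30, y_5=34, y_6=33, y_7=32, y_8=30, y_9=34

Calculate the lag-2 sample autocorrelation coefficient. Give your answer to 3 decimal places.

Mean ȳ = (33 + 33 + 29 + 30 + 34 + 33 + 32 + 30 + 34)/9 = 32.0000
Numerator Σ_{t=1}^{7}(y_t−ȳ)(y_{t+2}−ȳ) = -15.0000
Denominator Σ(y_t−ȳ)² = 28.0000
r_2 = -15.0000 / 28.0000 = -0.536

-0.536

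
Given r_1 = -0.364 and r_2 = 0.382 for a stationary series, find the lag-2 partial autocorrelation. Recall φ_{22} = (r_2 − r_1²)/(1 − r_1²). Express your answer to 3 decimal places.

0.288

φ_{22} = (r_2 − r_1²) / (1 − r_1²)
r_1² = (-0.364)² = 0.132496
Numerator = 0.382 − 0.1325 = 0.2495; denominator = 1 − 0.1325 = 0.8675
φ_{22} = 0.2495 / 0.8675 = 0.288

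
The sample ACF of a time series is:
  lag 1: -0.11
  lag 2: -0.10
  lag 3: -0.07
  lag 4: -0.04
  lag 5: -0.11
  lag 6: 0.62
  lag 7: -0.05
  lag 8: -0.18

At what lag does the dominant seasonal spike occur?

6

The largest autocorrelation is r_6 = 0.62; the remaining lags stay at or below -0.04.
The dominant spike at lag 6 indicates a seasonal period of 6.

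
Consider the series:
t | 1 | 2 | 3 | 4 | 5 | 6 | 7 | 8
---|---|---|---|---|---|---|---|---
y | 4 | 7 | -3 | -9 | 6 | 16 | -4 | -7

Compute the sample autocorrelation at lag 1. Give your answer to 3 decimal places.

0.044

Mean ȳ = (4 + 7 − 3 − 9 + 6 + 16 − 4 − 7)/8 = 1.2500
Deviations from mean: 2.7500, 5.7500, -4.2500, -10.2500, 4.7500, 14.7500, -5.2500, -8.2500
Numerator Σ_{t=1}^{7}(y_t−ȳ)(y_{t+1}−ȳ) = 22.1875
Denominator Σ(y_t−ȳ)² = 499.5000
r_1 = 22.1875 / 499.5000 = 0.044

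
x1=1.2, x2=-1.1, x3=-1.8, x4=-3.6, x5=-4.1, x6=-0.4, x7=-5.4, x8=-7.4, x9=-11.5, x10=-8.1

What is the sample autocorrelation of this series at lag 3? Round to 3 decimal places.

-0.081

Mean x̄ = (1.2 − 1.1 − 1.8 − 3.6 − 4.1 − 0.4 − 5.4 − 7.4 − 11.5 − 8.1)/10 = -4.2200
Σ(x_t−x̄)(x_{t+3}−x̄) = (3.3604) + (0.3744) + (9.2444) + (-0.7316) + (-0.3816) + (-27.8096) + (4.5784) = -11.3652
Denominator Σ(x_t−x̄)² = 139.5160
r_3 = -11.3652 / 139.5160 = -0.081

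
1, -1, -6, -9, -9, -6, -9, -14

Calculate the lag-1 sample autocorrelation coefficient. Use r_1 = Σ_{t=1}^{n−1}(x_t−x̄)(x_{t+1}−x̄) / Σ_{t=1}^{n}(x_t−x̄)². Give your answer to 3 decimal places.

Mean x̄ = (1 − 1 − 6 − 9 − 9 − 6 − 9 − 14)/8 = -6.6250
Deviations from mean: 7.6250, 5.6250, 0.6250, -2.3750, -2.3750, 0.6250, -2.3750, -7.3750
Numerator Σ_{t=1}^{7}(x_t−x̄)(x_{t+1}−x̄) = 65.1094
Denominator Σ(x_t−x̄)² = 161.8750
r_1 = 65.1094 / 161.8750 = 0.402

0.402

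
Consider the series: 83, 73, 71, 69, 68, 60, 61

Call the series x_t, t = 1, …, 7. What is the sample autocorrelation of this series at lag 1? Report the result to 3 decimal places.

0.404

Mean x̄ = (83 + 73 + 71 + 69 + 68 + 60 + 61)/7 = 69.2857
Deviations from mean: 13.7143, 3.7143, 1.7143, -0.2857, -1.2857, -9.2857, -8.2857
Numerator Σ_{t=1}^{6}(x_t−x̄)(x_{t+1}−x̄) = 146.0612
Denominator Σ(x_t−x̄)² = 361.4286
r_1 = 146.0612 / 361.4286 = 0.404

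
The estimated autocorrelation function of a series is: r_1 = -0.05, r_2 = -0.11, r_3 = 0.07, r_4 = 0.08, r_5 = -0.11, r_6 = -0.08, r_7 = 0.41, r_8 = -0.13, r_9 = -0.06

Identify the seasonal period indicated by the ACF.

The largest autocorrelation is r_7 = 0.41; the remaining lags stay at or below 0.08.
The dominant spike at lag 7 indicates a seasonal period of 7.

7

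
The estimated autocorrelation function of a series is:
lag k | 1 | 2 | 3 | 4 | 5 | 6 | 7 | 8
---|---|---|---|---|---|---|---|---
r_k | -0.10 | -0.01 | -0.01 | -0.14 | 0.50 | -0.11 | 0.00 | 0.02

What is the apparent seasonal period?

5

The largest autocorrelation is r_5 = 0.50; the remaining lags stay at or below 0.02.
The dominant spike at lag 5 indicates a seasonal period of 5.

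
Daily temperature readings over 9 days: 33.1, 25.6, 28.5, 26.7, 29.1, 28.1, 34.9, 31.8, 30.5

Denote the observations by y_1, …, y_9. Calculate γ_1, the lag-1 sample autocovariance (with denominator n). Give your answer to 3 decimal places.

0.218

Mean ȳ = (33.1 + 25.6 + 28.5 + 26.7 + 29.1 + 28.1 + 34.9 + 31.8 + 30.5)/9 = 29.8111
Σ_{t=1}^{8}(y_t−ȳ)(y_{t+1}−ȳ) = 1.9632
γ_1 = 1.9632 / 9 = 0.218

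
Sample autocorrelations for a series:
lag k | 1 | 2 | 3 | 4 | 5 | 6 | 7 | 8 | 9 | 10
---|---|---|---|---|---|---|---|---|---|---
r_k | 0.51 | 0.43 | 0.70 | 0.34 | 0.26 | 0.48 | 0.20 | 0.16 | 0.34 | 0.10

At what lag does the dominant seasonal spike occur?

The largest autocorrelation is r_3 = 0.70; the remaining lags stay at or below 0.51. The elevated value at lag 1 (0.51), dropping to 0.43 at lag 2, reflects decaying short-term dependence rather than seasonality.
The dominant spike at lag 3 indicates a seasonal period of 3.

3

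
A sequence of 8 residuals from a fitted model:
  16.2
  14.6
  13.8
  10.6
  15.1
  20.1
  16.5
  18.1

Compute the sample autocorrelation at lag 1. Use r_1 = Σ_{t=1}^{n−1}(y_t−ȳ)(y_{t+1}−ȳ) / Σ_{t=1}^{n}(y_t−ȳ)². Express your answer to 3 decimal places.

0.294

Mean ȳ = (16.2 + 14.6 + 13.8 + 10.6 + 15.1 + 20.1 + 16.5 + 18.1)/8 = 15.6250
Deviations from mean: 0.5750, -1.0250, -1.8250, -5.0250, -0.5250, 4.4750, 0.8750, 2.4750
Numerator Σ_{t=1}^{7}(y_t−ȳ)(y_{t+1}−ȳ) = 16.8219
Denominator Σ(y_t−ȳ)² = 57.1550
r_1 = 16.8219 / 57.1550 = 0.294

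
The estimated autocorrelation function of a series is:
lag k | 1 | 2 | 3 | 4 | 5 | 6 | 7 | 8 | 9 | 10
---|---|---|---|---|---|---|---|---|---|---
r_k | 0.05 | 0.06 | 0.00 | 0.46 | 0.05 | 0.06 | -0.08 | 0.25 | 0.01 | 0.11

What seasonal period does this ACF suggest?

The largest autocorrelation is r_4 = 0.46, with a weaker echo at lag 8 (0.25); the remaining lags stay at or below 0.11.
The dominant spike at lag 4 indicates a seasonal period of 4.

4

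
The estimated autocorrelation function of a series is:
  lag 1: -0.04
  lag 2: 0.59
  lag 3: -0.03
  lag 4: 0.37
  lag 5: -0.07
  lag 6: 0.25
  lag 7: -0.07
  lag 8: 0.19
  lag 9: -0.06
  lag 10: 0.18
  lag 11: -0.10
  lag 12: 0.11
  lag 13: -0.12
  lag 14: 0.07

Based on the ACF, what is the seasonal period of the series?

2

The largest autocorrelation is r_2 = 0.59, with weaker echoes at lags 4 (0.37), 6 (0.25), 8 (0.19) and 10 (0.18); the remaining lags stay at or below 0.11.
The dominant spike at lag 2 indicates a seasonal period of 2.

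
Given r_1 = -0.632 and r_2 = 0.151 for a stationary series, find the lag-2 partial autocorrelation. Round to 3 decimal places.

-0.414

φ_{22} = (r_2 − r_1²) / (1 − r_1²)
r_1² = (-0.632)² = 0.399424
Numerator = 0.151 − 0.3994 = -0.2484; denominator = 1 − 0.3994 = 0.6006
φ_{22} = -0.2484 / 0.6006 = -0.414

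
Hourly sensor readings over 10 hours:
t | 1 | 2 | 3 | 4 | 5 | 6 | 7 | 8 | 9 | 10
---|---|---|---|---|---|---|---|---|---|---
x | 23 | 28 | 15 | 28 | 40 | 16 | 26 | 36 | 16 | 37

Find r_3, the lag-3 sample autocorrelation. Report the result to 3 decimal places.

0.489

Mean x̄ = (23 + 28 + 15 + 28 + 40 + 16 + 26 + 36 + 16 + 37)/10 = 26.5000
Numerator Σ_{t=1}^{7}(x_t−x̄)(x_{t+3}−x̄) = 368.2500
Denominator Σ(x_t−x̄)² = 752.5000
r_3 = 368.2500 / 752.5000 = 0.489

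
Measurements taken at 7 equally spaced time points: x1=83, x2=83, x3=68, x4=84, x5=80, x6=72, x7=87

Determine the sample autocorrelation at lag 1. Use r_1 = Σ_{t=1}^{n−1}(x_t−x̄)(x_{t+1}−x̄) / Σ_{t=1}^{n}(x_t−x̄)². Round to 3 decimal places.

-0.472

Mean x̄ = (83 + 83 + 68 + 84 + 80 + 72 + 87)/7 = 79.5714
Deviations from mean: 3.4286, 3.4286, -11.5714, 4.4286, 0.4286, -7.5714, 7.4286
Numerator Σ_{t=1}^{6}(x_t−x̄)(x_{t+1}−x̄) = -136.7551
Denominator Σ(x_t−x̄)² = 289.7143
r_1 = -136.7551 / 289.7143 = -0.472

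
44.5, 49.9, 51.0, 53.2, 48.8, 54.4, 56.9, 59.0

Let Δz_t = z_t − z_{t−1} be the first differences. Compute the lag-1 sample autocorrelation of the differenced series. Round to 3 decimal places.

-0.383

First differences Δz: 5.4, 1.1, 2.2, -4.4, 5.6, 2.5, 2.1
Mean of differences = 2.0714
Numerator Σ(Δz_t−Δz̄)(Δz_{t+1}−Δz̄) = -25.5008
Denominator Σ(Δz_t−Δz̄)² = 66.5543
r_1(Δz) = -25.5008 / 66.5543 = -0.383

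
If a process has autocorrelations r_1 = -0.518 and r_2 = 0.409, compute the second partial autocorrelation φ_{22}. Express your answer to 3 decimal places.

φ_{22} = (r_2 − r_1²) / (1 − r_1²)
r_1² = (-0.518)² = 0.268324
Numerator = 0.409 − 0.2683 = 0.1407; denominator = 1 − 0.2683 = 0.7317
φ_{22} = 0.1407 / 0.7317 = 0.192

0.192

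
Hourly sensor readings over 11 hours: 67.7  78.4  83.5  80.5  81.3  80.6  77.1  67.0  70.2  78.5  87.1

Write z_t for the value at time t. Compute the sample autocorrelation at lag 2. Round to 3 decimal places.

Mean z̄ = (67.7 + 78.4 + 83.5 + 80.5 + 81.3 + 80.6 + 77.1 + 67.0 + 70.2 + 78.5 + 87.1)/11 = 77.4455
Numerator Σ_{t=1}^{9}(z_t−z̄)(z_{t+2}−z̄) = -135.8614
Denominator Σ(z_t−z̄)² = 422.7273
r_2 = -135.8614 / 422.7273 = -0.321

-0.321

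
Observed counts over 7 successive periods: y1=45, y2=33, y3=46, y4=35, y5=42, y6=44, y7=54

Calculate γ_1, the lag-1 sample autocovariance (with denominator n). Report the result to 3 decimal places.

-8.624

Mean ȳ = (45 + 33 + 46 + 35 + 42 + 44 + 54)/7 = 42.7143
Deviations: 2.2857, -9.7143, 3.2857, -7.7143, -0.7143, 1.2857, 11.2857
Σ_{t=1}^{6}(y_t−ȳ)(y_{t+1}−ȳ) = -60.3673
γ_1 = -60.3673 / 7 = -8.624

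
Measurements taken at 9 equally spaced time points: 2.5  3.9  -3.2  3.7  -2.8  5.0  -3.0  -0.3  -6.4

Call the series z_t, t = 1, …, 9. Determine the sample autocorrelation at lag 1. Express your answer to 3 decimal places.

-0.397

Mean z̄ = (2.5 + 3.9 − 3.2 + 3.7 − 2.8 + 5.0 − 3.0 − 0.3 − 6.4)/9 = -0.0667
Numerator Σ_{t=1}^{8}(z_t−z̄)(z_{t+1}−z̄) = -50.8944
Denominator Σ(z_t−z̄)² = 128.2400
r_1 = -50.8944 / 128.2400 = -0.397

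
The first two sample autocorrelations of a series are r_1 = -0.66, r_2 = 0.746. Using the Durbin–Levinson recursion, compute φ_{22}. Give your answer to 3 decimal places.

φ_{22} = (r_2 − r_1²) / (1 − r_1²)
r_1² = (-0.66)² = 0.4356
Numerator = 0.746 − 0.4356 = 0.3104; denominator = 1 − 0.4356 = 0.5644
φ_{22} = 0.3104 / 0.5644 = 0.550

0.550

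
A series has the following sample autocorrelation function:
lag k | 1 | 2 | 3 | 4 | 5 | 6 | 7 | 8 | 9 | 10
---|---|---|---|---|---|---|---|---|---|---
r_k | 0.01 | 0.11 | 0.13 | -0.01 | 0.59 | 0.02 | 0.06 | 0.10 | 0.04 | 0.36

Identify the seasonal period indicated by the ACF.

5

The largest autocorrelation is r_5 = 0.59, with a weaker echo at lag 10 (0.36); the remaining lags stay at or below 0.13.
The dominant spike at lag 5 indicates a seasonal period of 5.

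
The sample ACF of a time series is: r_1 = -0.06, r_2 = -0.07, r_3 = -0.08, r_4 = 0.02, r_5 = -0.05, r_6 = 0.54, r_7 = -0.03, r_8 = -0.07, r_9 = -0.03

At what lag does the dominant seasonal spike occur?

The largest autocorrelation is r_6 = 0.54; the remaining lags stay at or below 0.02.
The dominant spike at lag 6 indicates a seasonal period of 6.

6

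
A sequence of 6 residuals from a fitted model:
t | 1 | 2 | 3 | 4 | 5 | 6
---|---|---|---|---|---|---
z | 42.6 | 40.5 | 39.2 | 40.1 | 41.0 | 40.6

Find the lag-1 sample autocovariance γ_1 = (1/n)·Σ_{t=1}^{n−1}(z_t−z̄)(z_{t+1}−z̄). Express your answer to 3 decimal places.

0.090

Mean z̄ = (42.6 + 40.5 + 39.2 + 40.1 + 41.0 + 40.6)/6 = 40.6667
Deviations: 1.9333, -0.1667, -1.4667, -0.5667, 0.3333, -0.0667
Σ_{t=1}^{5}(z_t−z̄)(z_{t+1}−z̄) = 0.5422
γ_1 = 0.5422 / 6 = 0.090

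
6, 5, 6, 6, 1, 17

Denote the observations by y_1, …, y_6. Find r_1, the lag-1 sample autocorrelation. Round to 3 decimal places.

Mean ȳ = (6 + 5 + 6 + 6 + 1 + 17)/6 = 6.8333
Deviations from mean: -0.8333, -1.8333, -0.8333, -0.8333, -5.8333, 10.1667
Σ(y_t−ȳ)(y_{t+1}−ȳ) = (1.5278) + (1.5278) + (0.6944) + (4.8611) + (-59.3056) = -50.6944
Denominator Σ(y_t−ȳ)² = 142.8333
r_1 = -50.6944 / 142.8333 = -0.355

-0.355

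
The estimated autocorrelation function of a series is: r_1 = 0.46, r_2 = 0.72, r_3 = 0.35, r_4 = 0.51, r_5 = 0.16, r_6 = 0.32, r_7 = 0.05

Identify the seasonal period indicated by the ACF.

2

The largest autocorrelation is r_2 = 0.72, with a weaker echo at lag 4 (0.51); the remaining lags stay at or below 0.46.
The dominant spike at lag 2 indicates a seasonal period of 2.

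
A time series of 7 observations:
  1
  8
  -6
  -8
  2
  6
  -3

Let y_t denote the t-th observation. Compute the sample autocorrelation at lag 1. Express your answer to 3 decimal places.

-0.065

Mean ȳ = (1 + 8 − 6 − 8 + 2 + 6 − 3)/7 = 0.0000
Deviations from mean: 1.0000, 8.0000, -6.0000, -8.0000, 2.0000, 6.0000, -3.0000
Σ(y_t−ȳ)(y_{t+1}−ȳ) = (8.0000) + (-48.0000) + (48.0000) + (-16.0000) + (12.0000) + (-18.0000) = -14.0000
Denominator Σ(y_t−ȳ)² = 214.0000
r_1 = -14.0000 / 214.0000 = -0.065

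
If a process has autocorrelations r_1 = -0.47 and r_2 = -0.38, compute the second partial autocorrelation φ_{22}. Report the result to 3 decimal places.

φ_{22} = (r_2 − r_1²) / (1 − r_1²)
r_1² = (-0.47)² = 0.2209
Numerator = -0.38 − 0.2209 = -0.6009; denominator = 1 − 0.2209 = 0.7791
φ_{22} = -0.6009 / 0.7791 = -0.771

-0.771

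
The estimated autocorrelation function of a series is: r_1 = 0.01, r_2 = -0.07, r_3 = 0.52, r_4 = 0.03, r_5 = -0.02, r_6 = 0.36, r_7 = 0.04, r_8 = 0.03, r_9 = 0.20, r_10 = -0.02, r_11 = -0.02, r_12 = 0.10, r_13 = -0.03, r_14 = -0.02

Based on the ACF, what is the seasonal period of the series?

The largest autocorrelation is r_3 = 0.52, with weaker echoes at lags 6 (0.36) and 9 (0.20); the remaining lags stay at or below 0.10.
The dominant spike at lag 3 indicates a seasonal period of 3.

3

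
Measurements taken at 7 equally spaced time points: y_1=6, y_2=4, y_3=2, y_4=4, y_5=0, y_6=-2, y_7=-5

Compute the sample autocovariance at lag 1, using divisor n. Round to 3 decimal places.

5.437

Mean ȳ = (6 + 4 + 2 + 4 + 0 − 2 − 5)/7 = 1.2857
Σ_{t=1}^{6}(y_t−ȳ)(y_{t+1}−ȳ) = 38.0612
γ_1 = 38.0612 / 7 = 5.437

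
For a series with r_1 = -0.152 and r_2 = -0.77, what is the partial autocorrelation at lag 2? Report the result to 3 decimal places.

φ_{22} = (r_2 − r_1²) / (1 − r_1²)
r_1² = (-0.152)² = 0.023104
Numerator = -0.77 − 0.0231 = -0.7931; denominator = 1 − 0.0231 = 0.9769
φ_{22} = -0.7931 / 0.9769 = -0.812

-0.812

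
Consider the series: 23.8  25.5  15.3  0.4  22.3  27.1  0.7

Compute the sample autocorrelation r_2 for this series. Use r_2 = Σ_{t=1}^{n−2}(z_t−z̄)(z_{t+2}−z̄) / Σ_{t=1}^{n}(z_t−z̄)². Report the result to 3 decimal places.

-0.536

Mean z̄ = (23.8 + 25.5 + 15.3 + 0.4 + 22.3 + 27.1 + 0.7)/7 = 16.4429
Deviations from mean: 7.3571, 9.0571, -1.1429, -16.0429, 5.8571, 10.6571, -15.7429
Numerator Σ_{t=1}^{5}(z_t−z̄)(z_{t+2}−z̄) = -423.5837
Denominator Σ(z_t−z̄)² = 790.5571
r_2 = -423.5837 / 790.5571 = -0.536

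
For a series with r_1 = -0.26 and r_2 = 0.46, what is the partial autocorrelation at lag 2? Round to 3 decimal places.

0.421

φ_{22} = (r_2 − r_1²) / (1 − r_1²)
r_1² = (-0.26)² = 0.0676
Numerator = 0.46 − 0.0676 = 0.3924; denominator = 1 − 0.0676 = 0.9324
φ_{22} = 0.3924 / 0.9324 = 0.421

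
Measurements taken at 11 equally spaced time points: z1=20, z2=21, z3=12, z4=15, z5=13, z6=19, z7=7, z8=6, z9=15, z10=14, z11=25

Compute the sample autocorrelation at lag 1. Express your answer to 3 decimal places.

Mean z̄ = (20 + 21 + 12 + 15 + 13 + 19 + 7 + 6 + 15 + 14 + 25)/11 = 15.1818
Numerator Σ_{t=1}^{10}(z_t−z̄)(z_{t+1}−z̄) = 36.3306
Denominator Σ(z_t−z̄)² = 335.6364
r_1 = 36.3306 / 335.6364 = 0.108

0.108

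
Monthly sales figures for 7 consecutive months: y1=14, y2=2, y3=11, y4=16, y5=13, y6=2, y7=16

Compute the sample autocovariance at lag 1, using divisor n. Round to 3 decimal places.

-12.128

Mean ȳ = (14 + 2 + 11 + 16 + 13 + 2 + 16)/7 = 10.5714
Deviations: 3.4286, -8.5714, 0.4286, 5.4286, 2.4286, -8.5714, 5.4286
Σ_{t=1}^{6}(y_t−ȳ)(y_{t+1}−ȳ) = -84.8980
γ_1 = -84.8980 / 7 = -12.128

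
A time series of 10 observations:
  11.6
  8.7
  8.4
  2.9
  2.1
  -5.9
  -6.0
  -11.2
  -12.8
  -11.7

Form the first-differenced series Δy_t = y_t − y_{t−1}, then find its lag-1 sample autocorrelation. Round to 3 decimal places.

-0.557

First differences Δy: -2.9, -0.3, -5.5, -0.8, -8.0, -0.1, -5.2, -1.6, 1.1
Mean of differences = -2.5889
Numerator Σ(Δy_t−Δȳ)(Δy_{t+1}−Δȳ) = -41.1635
Denominator Σ(Δy_t−Δȳ)² = 73.8889
r_1(Δy) = -41.1635 / 73.8889 = -0.557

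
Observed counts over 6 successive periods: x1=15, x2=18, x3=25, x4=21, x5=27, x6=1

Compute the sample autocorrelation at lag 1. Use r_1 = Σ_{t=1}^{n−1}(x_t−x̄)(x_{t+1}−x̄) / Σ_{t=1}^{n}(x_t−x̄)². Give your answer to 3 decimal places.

-0.233

Mean x̄ = (15 + 18 + 25 + 21 + 27 + 1)/6 = 17.8333
Σ(x_t−x̄)(x_{t+1}−x̄) = (-0.4722) + (1.1944) + (22.6944) + (29.0278) + (-154.3056) = -101.8611
Denominator Σ(x_t−x̄)² = 436.8333
r_1 = -101.8611 / 436.8333 = -0.233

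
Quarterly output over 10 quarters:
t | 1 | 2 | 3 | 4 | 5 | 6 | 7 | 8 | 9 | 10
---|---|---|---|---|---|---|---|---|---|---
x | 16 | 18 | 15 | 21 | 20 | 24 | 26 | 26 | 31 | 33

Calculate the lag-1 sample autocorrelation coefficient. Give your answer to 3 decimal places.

0.629

Mean x̄ = (16 + 18 + 15 + 21 + 20 + 24 + 26 + 26 + 31 + 33)/10 = 23.0000
Numerator Σ_{t=1}^{9}(x_t−x̄)(x_{t+1}−x̄) = 210.0000
Denominator Σ(x_t−x̄)² = 334.0000
r_1 = 210.0000 / 334.0000 = 0.629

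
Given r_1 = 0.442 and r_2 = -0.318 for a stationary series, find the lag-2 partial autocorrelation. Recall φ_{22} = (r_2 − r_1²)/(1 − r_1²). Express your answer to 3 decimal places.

φ_{22} = (r_2 − r_1²) / (1 − r_1²)
r_1² = (0.442)² = 0.195364
Numerator = -0.318 − 0.1954 = -0.5134; denominator = 1 − 0.1954 = 0.8046
φ_{22} = -0.5134 / 0.8046 = -0.638

-0.638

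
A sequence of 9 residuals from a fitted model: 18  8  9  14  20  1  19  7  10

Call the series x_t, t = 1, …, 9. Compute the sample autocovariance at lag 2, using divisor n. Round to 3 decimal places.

2.841

Mean x̄ = (18 + 8 + 9 + 14 + 20 + 1 + 19 + 7 + 10)/9 = 11.7778
Σ_{t=1}^{7}(x_t−x̄)(x_{t+2}−x̄) = 25.5679
γ_2 = 25.5679 / 9 = 2.841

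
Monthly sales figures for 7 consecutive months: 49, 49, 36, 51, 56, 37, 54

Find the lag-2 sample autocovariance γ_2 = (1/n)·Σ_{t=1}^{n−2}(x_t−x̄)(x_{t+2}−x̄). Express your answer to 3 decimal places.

Mean x̄ = (49 + 49 + 36 + 51 + 56 + 37 + 54)/7 = 47.4286
Deviations: 1.5714, 1.5714, -11.4286, 3.5714, 8.5714, -10.4286, 6.5714
Σ_{t=1}^{5}(x_t−x̄)(x_{t+2}−x̄) = -91.2245
γ_2 = -91.2245 / 7 = -13.032

-13.032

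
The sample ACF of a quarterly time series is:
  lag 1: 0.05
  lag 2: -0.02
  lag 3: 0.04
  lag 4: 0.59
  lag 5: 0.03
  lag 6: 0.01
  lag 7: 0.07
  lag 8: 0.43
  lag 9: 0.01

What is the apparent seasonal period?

4

The largest autocorrelation is r_4 = 0.59, with a weaker echo at lag 8 (0.43); the remaining lags stay at or below 0.07.
The dominant spike at lag 4 indicates a seasonal period of 4.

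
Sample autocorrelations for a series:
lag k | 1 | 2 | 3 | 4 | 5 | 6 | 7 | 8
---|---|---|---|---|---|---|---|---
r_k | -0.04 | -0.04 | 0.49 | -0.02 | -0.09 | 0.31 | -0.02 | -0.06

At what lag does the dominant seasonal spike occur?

The largest autocorrelation is r_3 = 0.49, with a weaker echo at lag 6 (0.31); the remaining lags stay at or below -0.02.
The dominant spike at lag 3 indicates a seasonal period of 3.

3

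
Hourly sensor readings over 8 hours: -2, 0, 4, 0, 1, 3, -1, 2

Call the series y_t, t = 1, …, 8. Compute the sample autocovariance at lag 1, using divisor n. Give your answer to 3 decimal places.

Mean ȳ = (-2 + 0 + 4 + 0 + 1 + 3 − 1 + 2)/8 = 0.8750
Deviations: -2.8750, -0.8750, 3.1250, -0.8750, 0.1250, 2.1250, -1.8750, 1.1250
Σ_{t=1}^{7}(y_t−ȳ)(y_{t+1}−ȳ) = -8.8906
γ_1 = -8.8906 / 8 = -1.111

-1.111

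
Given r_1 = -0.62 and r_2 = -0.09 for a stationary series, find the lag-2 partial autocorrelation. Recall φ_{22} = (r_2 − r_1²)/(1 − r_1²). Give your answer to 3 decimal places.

-0.771

φ_{22} = (r_2 − r_1²) / (1 − r_1²)
r_1² = (-0.62)² = 0.3844
Numerator = -0.09 − 0.3844 = -0.4744; denominator = 1 − 0.3844 = 0.6156
φ_{22} = -0.4744 / 0.6156 = -0.771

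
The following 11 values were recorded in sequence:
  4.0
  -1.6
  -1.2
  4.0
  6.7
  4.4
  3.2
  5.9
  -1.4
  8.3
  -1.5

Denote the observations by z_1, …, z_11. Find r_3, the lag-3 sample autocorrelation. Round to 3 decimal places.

Mean z̄ = (4.0 − 1.6 − 1.2 + 4.0 + 6.7 + 4.4 + 3.2 + 5.9 − 1.4 + 8.3 − 1.5)/11 = 2.8000
Numerator Σ_{t=1}^{8}(z_t−z̄)(z_{t+3}−z̄) = -27.4000
Denominator Σ(z_t−z̄)² = 132.1600
r_3 = -27.4000 / 132.1600 = -0.207

-0.207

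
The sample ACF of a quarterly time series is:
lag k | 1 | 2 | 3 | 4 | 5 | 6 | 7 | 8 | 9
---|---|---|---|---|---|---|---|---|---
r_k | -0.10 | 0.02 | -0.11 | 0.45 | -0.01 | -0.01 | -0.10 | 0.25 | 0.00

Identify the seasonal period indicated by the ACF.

4

The largest autocorrelation is r_4 = 0.45, with a weaker echo at lag 8 (0.25); the remaining lags stay at or below 0.02.
The dominant spike at lag 4 indicates a seasonal period of 4.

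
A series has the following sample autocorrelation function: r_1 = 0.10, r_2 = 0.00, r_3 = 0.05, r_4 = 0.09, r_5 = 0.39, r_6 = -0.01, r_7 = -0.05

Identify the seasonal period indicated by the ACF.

The largest autocorrelation is r_5 = 0.39; the remaining lags stay at or below 0.10.
The dominant spike at lag 5 indicates a seasonal period of 5.

5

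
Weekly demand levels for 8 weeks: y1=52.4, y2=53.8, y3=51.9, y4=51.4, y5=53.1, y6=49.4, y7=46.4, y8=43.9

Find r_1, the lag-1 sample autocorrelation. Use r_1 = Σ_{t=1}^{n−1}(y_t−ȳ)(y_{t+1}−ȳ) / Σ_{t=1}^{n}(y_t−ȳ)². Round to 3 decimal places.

Mean ȳ = (52.4 + 53.8 + 51.9 + 51.4 + 53.1 + 49.4 + 46.4 + 43.9)/8 = 50.2875
Deviations from mean: 2.1125, 3.5125, 1.6125, 1.1125, 2.8125, -0.8875, -3.8875, -6.3875
Σ(y_t−ȳ)(y_{t+1}−ȳ) = (7.4202) + (5.6639) + (1.7939) + (3.1289) + (-2.4961) + (3.4502) + (24.8314) = 43.7923
Denominator Σ(y_t−ȳ)² = 85.2488
r_1 = 43.7923 / 85.2488 = 0.514

0.514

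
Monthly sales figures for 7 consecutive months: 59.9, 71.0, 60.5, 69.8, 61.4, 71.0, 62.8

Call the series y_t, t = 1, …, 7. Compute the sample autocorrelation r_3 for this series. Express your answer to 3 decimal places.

Mean ȳ = (59.9 + 71.0 + 60.5 + 69.8 + 61.4 + 71.0 + 62.8)/7 = 65.2000
Deviations from mean: -5.3000, 5.8000, -4.7000, 4.6000, -3.8000, 5.8000, -2.4000
Σ(y_t−ȳ)(y_{t+3}−ȳ) = (-24.3800) + (-22.0400) + (-27.2600) + (-11.0400) = -84.7200
Denominator Σ(y_t−ȳ)² = 158.8200
r_3 = -84.7200 / 158.8200 = -0.533

-0.533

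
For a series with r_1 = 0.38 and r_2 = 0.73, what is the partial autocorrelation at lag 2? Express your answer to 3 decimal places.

φ_{22} = (r_2 − r_1²) / (1 − r_1²)
r_1² = (0.38)² = 0.1444
Numerator = 0.73 − 0.1444 = 0.5856; denominator = 1 − 0.1444 = 0.8556
φ_{22} = 0.5856 / 0.8556 = 0.684

0.684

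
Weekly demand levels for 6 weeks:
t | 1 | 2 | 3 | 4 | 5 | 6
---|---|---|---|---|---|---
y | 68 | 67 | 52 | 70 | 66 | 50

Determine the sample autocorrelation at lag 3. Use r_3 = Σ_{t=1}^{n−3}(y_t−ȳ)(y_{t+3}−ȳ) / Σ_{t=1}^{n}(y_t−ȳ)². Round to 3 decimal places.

Mean ȳ = (68 + 67 + 52 + 70 + 66 + 50)/6 = 62.1667
Deviations from mean: 5.8333, 4.8333, -10.1667, 7.8333, 3.8333, -12.1667
Σ(y_t−ȳ)(y_{t+3}−ȳ) = (45.6944) + (18.5278) + (123.6944) = 187.9167
Denominator Σ(y_t−ȳ)² = 384.8333
r_3 = 187.9167 / 384.8333 = 0.488

0.488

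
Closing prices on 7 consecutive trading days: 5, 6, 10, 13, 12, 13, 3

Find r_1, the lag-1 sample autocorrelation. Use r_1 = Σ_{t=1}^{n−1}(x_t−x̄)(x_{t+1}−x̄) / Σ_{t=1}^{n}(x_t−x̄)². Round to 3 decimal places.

Mean x̄ = (5 + 6 + 10 + 13 + 12 + 13 + 3)/7 = 8.8571
Deviations from mean: -3.8571, -2.8571, 1.1429, 4.1429, 3.1429, 4.1429, -5.8571
Σ(x_t−x̄)(x_{t+1}−x̄) = (11.0204) + (-3.2653) + (4.7347) + (13.0204) + (13.0204) + (-24.2653) = 14.2653
Denominator Σ(x_t−x̄)² = 102.8571
r_1 = 14.2653 / 102.8571 = 0.139

0.139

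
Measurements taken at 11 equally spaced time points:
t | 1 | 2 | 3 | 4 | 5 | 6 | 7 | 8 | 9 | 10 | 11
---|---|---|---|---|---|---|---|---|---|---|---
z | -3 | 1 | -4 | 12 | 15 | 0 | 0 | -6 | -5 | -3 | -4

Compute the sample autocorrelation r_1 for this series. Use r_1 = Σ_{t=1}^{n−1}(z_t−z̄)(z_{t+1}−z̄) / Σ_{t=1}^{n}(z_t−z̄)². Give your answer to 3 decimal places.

0.373

Mean z̄ = (-3 + 1 − 4 + 12 + 15 + 0 + 0 − 6 − 5 − 3 − 4)/11 = 0.2727
Numerator Σ_{t=1}^{10}(z_t−z̄)(z_{t+1}−z̄) = 179.1983
Denominator Σ(z_t−z̄)² = 480.1818
r_1 = 179.1983 / 480.1818 = 0.373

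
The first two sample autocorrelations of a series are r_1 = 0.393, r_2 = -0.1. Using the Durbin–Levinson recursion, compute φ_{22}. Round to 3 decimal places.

-0.301

φ_{22} = (r_2 − r_1²) / (1 − r_1²)
r_1² = (0.393)² = 0.154449
Numerator = -0.1 − 0.1544 = -0.2544; denominator = 1 − 0.1544 = 0.8456
φ_{22} = -0.2544 / 0.8456 = -0.301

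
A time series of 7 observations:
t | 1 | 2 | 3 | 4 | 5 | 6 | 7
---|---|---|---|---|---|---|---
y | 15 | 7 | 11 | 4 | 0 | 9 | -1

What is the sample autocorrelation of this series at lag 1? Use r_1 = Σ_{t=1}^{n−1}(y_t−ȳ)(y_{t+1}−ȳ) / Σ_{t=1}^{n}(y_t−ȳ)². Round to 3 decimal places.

Mean ȳ = (15 + 7 + 11 + 4 + 0 + 9 − 1)/7 = 6.4286
Deviations from mean: 8.5714, 0.5714, 4.5714, -2.4286, -6.4286, 2.5714, -7.4286
Numerator Σ_{t=1}^{6}(y_t−ȳ)(y_{t+1}−ȳ) = -23.6122
Denominator Σ(y_t−ȳ)² = 203.7143
r_1 = -23.6122 / 203.7143 = -0.116

-0.116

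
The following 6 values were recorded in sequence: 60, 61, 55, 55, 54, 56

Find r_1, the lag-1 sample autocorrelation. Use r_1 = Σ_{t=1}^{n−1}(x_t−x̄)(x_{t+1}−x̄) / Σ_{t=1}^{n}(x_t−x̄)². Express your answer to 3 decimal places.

Mean x̄ = (60 + 61 + 55 + 55 + 54 + 56)/6 = 56.8333
Deviations from mean: 3.1667, 4.1667, -1.8333, -1.8333, -2.8333, -0.8333
Σ(x_t−x̄)(x_{t+1}−x̄) = (13.1944) + (-7.6389) + (3.3611) + (5.1944) + (2.3611) = 16.4722
Denominator Σ(x_t−x̄)² = 42.8333
r_1 = 16.4722 / 42.8333 = 0.385

0.385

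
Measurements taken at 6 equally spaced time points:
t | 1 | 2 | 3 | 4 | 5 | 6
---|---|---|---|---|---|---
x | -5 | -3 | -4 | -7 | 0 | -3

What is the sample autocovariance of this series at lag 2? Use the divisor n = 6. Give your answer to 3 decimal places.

Mean x̄ = (-5 − 3 − 4 − 7 + 0 − 3)/6 = -3.6667
Deviations: -1.3333, 0.6667, -0.3333, -3.3333, 3.6667, 0.6667
Σ_{t=1}^{4}(x_t−x̄)(x_{t+2}−x̄) = -5.2222
γ_2 = -5.2222 / 6 = -0.870

-0.870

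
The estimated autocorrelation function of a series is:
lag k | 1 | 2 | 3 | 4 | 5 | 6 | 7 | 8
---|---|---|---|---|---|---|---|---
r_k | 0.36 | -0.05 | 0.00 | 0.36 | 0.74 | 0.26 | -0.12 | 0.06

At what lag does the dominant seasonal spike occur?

5

The largest autocorrelation is r_5 = 0.74; the remaining lags stay at or below 0.36.
The dominant spike at lag 5 indicates a seasonal period of 5.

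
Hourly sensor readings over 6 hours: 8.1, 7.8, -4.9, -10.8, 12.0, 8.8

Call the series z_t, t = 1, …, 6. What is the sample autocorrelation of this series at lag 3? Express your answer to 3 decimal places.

-0.178

Mean z̄ = (8.1 + 7.8 − 4.9 − 10.8 + 12.0 + 8.8)/6 = 3.5000
Numerator Σ_{t=1}^{3}(z_t−z̄)(z_{t+3}−z̄) = -73.7500
Denominator Σ(z_t−z̄)² = 415.0400
r_3 = -73.7500 / 415.0400 = -0.178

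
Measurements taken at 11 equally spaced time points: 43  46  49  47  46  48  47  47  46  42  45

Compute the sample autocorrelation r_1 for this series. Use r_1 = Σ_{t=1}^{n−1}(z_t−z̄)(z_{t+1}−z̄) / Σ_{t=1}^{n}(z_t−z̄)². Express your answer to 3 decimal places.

0.238

Mean z̄ = (43 + 46 + 49 + 47 + 46 + 48 + 47 + 47 + 46 + 42 + 45)/11 = 46.0000
Numerator Σ_{t=1}^{10}(z_t−z̄)(z_{t+1}−z̄) = 10.0000
Denominator Σ(z_t−z̄)² = 42.0000
r_1 = 10.0000 / 42.0000 = 0.238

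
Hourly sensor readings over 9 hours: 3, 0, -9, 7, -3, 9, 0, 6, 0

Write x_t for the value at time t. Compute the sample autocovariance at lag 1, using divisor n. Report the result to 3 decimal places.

-14.170

Mean x̄ = (3 + 0 − 9 + 7 − 3 + 9 + 0 + 6 + 0)/9 = 1.4444
Σ_{t=1}^{8}(x_t−x̄)(x_{t+1}−x̄) = -127.5309
γ_1 = -127.5309 / 9 = -14.170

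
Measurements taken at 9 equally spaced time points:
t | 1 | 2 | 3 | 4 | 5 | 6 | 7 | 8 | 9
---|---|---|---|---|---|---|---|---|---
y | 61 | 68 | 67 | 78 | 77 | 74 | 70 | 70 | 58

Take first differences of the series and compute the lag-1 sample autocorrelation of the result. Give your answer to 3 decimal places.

-0.039

First differences Δy: 7, -1, 11, -1, -3, -4, 0, -12
Mean of differences = -0.3750
Numerator Σ(Δy_t−Δȳ)(Δy_{t+1}−Δȳ) = -13.3906
Denominator Σ(Δy_t−Δȳ)² = 339.8750
r_1(Δy) = -13.3906 / 339.8750 = -0.039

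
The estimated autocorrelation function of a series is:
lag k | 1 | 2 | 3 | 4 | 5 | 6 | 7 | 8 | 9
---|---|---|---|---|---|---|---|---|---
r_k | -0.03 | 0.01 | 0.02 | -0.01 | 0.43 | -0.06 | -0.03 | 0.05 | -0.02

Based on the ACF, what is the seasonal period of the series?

5

The largest autocorrelation is r_5 = 0.43; the remaining lags stay at or below 0.05.
The dominant spike at lag 5 indicates a seasonal period of 5.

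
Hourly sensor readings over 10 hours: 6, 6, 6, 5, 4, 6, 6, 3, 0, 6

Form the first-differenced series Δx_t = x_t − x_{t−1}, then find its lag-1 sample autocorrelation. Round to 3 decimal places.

-0.167

First differences Δx: 0, 0, -1, -1, 2, 0, -3, -3, 6
Mean of differences = 0.0000
Numerator Σ(Δx_t−Δx̄)(Δx_{t+1}−Δx̄) = -10.0000
Denominator Σ(Δx_t−Δx̄)² = 60.0000
r_1(Δx) = -10.0000 / 60.0000 = -0.167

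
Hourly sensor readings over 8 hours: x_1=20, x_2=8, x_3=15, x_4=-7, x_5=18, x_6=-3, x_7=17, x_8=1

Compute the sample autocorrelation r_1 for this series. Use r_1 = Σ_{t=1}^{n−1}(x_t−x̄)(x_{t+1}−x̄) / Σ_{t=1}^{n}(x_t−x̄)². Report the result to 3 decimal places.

Mean x̄ = (20 + 8 + 15 − 7 + 18 − 3 + 17 + 1)/8 = 8.6250
Σ(x_t−x̄)(x_{t+1}−x̄) = (-7.1094) + (-3.9844) + (-99.6094) + (-146.4844) + (-108.9844) + (-97.3594) + (-63.8594) = -527.3906
Denominator Σ(x_t−x̄)² = 765.8750
r_1 = -527.3906 / 765.8750 = -0.689

-0.689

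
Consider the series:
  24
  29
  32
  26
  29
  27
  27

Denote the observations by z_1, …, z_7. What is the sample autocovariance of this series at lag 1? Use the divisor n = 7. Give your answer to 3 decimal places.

Mean z̄ = (24 + 29 + 32 + 26 + 29 + 27 + 27)/7 = 27.7143
Deviations: -3.7143, 1.2857, 4.2857, -1.7143, 1.2857, -0.7143, -0.7143
Σ_{t=1}^{6}(z_t−z̄)(z_{t+1}−z̄) = -9.2245
γ_1 = -9.2245 / 7 = -1.318

-1.318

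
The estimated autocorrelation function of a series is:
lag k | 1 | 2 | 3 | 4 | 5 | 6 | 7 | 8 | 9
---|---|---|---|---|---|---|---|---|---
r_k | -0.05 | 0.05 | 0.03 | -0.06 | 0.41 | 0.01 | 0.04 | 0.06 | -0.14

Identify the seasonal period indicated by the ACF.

5

The largest autocorrelation is r_5 = 0.41; the remaining lags stay at or below 0.06.
The dominant spike at lag 5 indicates a seasonal period of 5.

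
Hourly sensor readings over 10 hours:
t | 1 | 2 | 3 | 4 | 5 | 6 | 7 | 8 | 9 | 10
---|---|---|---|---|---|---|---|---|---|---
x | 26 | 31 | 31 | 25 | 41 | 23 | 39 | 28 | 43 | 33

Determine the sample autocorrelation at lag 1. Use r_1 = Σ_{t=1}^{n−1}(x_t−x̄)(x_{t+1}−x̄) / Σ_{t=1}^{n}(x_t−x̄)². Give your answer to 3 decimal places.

Mean x̄ = (26 + 31 + 31 + 25 + 41 + 23 + 39 + 28 + 43 + 33)/10 = 32.0000
Numerator Σ_{t=1}^{9}(x_t−x̄)(x_{t+1}−x̄) = -254.0000
Denominator Σ(x_t−x̄)² = 436.0000
r_1 = -254.0000 / 436.0000 = -0.583

-0.583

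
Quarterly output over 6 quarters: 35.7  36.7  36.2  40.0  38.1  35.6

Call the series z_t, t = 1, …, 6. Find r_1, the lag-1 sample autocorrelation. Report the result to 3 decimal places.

Mean z̄ = (35.7 + 36.7 + 36.2 + 40.0 + 38.1 + 35.6)/6 = 37.0500
Deviations from mean: -1.3500, -0.3500, -0.8500, 2.9500, 1.0500, -1.4500
Numerator Σ_{t=1}^{5}(z_t−z̄)(z_{t+1}−z̄) = -0.1625
Denominator Σ(z_t−z̄)² = 14.5750
r_1 = -0.1625 / 14.5750 = -0.011

-0.011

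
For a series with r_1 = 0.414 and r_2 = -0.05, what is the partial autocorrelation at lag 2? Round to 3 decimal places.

-0.267

φ_{22} = (r_2 − r_1²) / (1 − r_1²)
r_1² = (0.414)² = 0.171396
Numerator = -0.05 − 0.1714 = -0.2214; denominator = 1 − 0.1714 = 0.8286
φ_{22} = -0.2214 / 0.8286 = -0.267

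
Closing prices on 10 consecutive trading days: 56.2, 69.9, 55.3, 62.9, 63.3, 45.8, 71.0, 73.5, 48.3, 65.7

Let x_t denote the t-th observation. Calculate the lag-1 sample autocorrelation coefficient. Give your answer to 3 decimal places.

Mean x̄ = (56.2 + 69.9 + 55.3 + 62.9 + 63.3 + 45.8 + 71.0 + 73.5 + 48.3 + 65.7)/10 = 61.1900
Numerator Σ_{t=1}^{9}(x_t−x̄)(x_{t+1}−x̄) = -380.7261
Denominator Σ(x_t−x̄)² = 813.9490
r_1 = -380.7261 / 813.9490 = -0.468

-0.468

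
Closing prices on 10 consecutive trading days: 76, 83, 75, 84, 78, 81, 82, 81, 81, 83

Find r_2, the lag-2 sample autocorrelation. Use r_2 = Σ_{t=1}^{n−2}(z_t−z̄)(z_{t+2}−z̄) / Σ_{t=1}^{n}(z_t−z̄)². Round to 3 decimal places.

0.560

Mean z̄ = (76 + 83 + 75 + 84 + 78 + 81 + 82 + 81 + 81 + 83)/10 = 80.4000
Numerator Σ_{t=1}^{8}(z_t−z̄)(z_{t+2}−z̄) = 47.2800
Denominator Σ(z_t−z̄)² = 84.4000
r_2 = 47.2800 / 84.4000 = 0.560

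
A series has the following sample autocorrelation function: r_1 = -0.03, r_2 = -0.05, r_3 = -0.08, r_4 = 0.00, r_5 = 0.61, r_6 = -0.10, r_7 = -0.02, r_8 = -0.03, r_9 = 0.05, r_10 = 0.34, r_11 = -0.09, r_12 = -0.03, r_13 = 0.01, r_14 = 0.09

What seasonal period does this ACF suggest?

5

The largest autocorrelation is r_5 = 0.61, with a weaker echo at lag 10 (0.34); the remaining lags stay at or below 0.09.
The dominant spike at lag 5 indicates a seasonal period of 5.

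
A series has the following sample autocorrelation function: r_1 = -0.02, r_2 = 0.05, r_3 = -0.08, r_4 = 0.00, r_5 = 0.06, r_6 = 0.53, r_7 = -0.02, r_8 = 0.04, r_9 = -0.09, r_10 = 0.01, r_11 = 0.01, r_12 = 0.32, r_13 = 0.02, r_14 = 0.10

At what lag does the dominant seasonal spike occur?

6

The largest autocorrelation is r_6 = 0.53, with a weaker echo at lag 12 (0.32); the remaining lags stay at or below 0.10.
The dominant spike at lag 6 indicates a seasonal period of 6.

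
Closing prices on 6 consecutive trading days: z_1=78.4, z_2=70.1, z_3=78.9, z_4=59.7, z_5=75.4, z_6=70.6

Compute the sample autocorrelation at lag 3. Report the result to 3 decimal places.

Mean z̄ = (78.4 + 70.1 + 78.9 + 59.7 + 75.4 + 70.6)/6 = 72.1833
Deviations from mean: 6.2167, -2.0833, 6.7167, -12.4833, 3.2167, -1.5833
Σ(z_t−z̄)(z_{t+3}−z̄) = (-77.6047) + (-6.7014) + (-10.6347) = -94.9408
Denominator Σ(z_t−z̄)² = 256.7883
r_3 = -94.9408 / 256.7883 = -0.370

-0.370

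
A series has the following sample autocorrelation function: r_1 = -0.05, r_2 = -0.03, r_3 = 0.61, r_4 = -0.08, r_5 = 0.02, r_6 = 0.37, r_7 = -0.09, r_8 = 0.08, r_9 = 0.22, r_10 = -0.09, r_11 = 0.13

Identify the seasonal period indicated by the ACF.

The largest autocorrelation is r_3 = 0.61, with weaker echoes at lags 6 (0.37) and 9 (0.22); the remaining lags stay at or below 0.13.
The dominant spike at lag 3 indicates a seasonal period of 3.

3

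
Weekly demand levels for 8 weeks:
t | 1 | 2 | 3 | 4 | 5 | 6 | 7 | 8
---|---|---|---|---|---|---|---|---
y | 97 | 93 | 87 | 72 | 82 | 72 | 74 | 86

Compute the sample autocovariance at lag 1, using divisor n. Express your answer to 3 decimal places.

28.467

Mean ȳ = (97 + 93 + 87 + 72 + 82 + 72 + 74 + 86)/8 = 82.8750
Σ_{t=1}^{7}(y_t−ȳ)(y_{t+1}−ȳ) = 227.7344
γ_1 = 227.7344 / 8 = 28.467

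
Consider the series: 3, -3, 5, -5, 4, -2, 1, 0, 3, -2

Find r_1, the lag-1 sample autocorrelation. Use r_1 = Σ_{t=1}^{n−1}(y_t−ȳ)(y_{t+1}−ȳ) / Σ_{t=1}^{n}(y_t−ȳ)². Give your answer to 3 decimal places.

Mean ȳ = (3 − 3 + 5 − 5 + 4 − 2 + 1 + 0 + 3 − 2)/10 = 0.4000
Numerator Σ_{t=1}^{9}(y_t−ȳ)(y_{t+1}−ȳ) = -86.3600
Denominator Σ(y_t−ȳ)² = 100.4000
r_1 = -86.3600 / 100.4000 = -0.860

-0.860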